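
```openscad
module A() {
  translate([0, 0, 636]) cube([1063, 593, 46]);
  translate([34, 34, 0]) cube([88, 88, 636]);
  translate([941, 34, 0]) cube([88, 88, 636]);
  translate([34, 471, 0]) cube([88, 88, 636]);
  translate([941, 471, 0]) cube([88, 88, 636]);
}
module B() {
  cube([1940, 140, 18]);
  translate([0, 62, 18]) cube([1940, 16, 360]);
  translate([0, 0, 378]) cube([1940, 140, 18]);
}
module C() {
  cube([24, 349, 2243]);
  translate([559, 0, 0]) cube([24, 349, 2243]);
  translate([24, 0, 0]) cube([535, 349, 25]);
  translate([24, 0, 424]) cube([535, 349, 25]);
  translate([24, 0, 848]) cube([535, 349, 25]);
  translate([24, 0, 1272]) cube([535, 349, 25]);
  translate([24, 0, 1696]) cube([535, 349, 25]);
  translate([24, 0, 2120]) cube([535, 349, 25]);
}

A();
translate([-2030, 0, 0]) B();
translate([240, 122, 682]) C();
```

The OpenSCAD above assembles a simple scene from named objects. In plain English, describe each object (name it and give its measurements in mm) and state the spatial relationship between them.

A is a rectangular dining table. The top is 1063×593×46 mm with its upper surface at z = 682 mm. It stands on four 88×88 mm square legs, each inset 34 mm from the nearest pair of top edges, running from the floor to the underside of the top.

B is an I-beam lying along x, 1940 mm long. Overall section height 396 mm. Two flanges 140 mm wide (y) and 18 mm thick, one on the floor and one at the top; a web 16 mm thick runs between them, centred on the flange width.

C is an open bookshelf. Two side panels, each 24 mm thick, 349 mm deep and 2243 mm tall, stand 583 mm apart (outside-to-outside). Between them sit 6 shelves, each 25 mm thick and 349 mm deep, spanning the full gap between the sides. The bottom shelf rests on the floor (its underside at z = 0) and the clear gap between one shelf's top and the next shelf's underside is 399 mm.

The I-beam is on the floor beside the table on its −x side. The bookshelf is on top of the table, centred.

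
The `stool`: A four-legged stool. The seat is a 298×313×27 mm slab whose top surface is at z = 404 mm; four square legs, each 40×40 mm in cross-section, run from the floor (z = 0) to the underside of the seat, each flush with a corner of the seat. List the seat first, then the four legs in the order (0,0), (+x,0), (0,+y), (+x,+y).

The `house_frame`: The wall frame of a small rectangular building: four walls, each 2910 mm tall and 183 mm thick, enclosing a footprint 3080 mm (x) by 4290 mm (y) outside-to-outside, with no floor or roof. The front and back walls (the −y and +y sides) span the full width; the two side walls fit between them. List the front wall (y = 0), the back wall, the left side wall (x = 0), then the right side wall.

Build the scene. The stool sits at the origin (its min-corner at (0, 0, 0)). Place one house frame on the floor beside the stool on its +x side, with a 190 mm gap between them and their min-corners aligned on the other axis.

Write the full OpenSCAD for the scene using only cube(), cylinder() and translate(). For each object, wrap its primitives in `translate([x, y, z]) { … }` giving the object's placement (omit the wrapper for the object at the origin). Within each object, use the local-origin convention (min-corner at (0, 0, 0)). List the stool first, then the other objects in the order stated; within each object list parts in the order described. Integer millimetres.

translate([0, 0, 377]) cube([298, 313, 27]);
cube([40, 40, 377]);
translate([258, 0, 0]) cube([40, 40, 377]);
translate([0, 273, 0]) cube([40, 40, 377]);
translate([258, 273, 0]) cube([40, 40, 377]);
translate([488, 0, 0]) {
  cube([3080, 183, 2910]);
  translate([0, 4107, 0]) cube([3080, 183, 2910]);
  translate([0, 183, 0]) cube([183, 3924, 2910]);
  translate([2897, 183, 0]) cube([183, 3924, 2910]);
}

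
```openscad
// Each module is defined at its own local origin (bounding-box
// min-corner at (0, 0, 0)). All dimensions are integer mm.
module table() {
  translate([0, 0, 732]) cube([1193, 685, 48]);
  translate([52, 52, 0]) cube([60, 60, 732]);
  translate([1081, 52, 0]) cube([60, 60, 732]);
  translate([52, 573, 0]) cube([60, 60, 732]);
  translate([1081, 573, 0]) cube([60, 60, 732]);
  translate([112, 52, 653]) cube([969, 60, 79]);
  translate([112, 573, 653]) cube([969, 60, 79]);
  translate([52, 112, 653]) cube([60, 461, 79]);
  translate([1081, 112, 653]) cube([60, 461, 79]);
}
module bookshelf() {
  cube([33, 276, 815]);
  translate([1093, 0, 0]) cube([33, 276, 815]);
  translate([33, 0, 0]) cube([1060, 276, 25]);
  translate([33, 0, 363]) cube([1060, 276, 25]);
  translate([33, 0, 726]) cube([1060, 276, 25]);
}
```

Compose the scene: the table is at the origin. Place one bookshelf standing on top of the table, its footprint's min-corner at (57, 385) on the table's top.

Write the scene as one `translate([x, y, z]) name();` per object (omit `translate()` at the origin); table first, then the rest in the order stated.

table();
translate([57, 385, 780]) bookshelf();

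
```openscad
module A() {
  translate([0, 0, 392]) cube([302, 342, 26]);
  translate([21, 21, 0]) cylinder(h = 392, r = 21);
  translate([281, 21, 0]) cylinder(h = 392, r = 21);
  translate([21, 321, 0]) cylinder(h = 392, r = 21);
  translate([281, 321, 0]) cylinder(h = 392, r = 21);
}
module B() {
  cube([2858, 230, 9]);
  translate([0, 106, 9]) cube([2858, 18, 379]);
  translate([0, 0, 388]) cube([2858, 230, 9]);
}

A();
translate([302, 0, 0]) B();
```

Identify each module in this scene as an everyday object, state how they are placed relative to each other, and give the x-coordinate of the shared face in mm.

The stool's +x face and the I-beam's −x face are both at x = 302 mm.

A is a stool. B is an I-beam. The I-beam is against the stool's +x side, with their −y faces flush. The x-coordinate of the shared face is 302 mm.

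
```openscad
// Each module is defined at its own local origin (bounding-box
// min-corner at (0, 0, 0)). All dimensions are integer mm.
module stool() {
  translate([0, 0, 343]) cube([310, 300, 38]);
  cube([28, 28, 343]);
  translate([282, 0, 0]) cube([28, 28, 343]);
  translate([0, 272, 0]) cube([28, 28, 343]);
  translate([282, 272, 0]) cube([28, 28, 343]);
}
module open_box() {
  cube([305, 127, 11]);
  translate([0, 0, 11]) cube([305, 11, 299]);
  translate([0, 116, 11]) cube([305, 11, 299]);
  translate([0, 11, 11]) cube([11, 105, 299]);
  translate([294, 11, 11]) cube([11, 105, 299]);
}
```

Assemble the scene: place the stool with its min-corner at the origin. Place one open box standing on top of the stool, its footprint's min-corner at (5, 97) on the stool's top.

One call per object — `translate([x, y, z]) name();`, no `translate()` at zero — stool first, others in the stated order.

stool();
translate([5, 97, 381]) open_box();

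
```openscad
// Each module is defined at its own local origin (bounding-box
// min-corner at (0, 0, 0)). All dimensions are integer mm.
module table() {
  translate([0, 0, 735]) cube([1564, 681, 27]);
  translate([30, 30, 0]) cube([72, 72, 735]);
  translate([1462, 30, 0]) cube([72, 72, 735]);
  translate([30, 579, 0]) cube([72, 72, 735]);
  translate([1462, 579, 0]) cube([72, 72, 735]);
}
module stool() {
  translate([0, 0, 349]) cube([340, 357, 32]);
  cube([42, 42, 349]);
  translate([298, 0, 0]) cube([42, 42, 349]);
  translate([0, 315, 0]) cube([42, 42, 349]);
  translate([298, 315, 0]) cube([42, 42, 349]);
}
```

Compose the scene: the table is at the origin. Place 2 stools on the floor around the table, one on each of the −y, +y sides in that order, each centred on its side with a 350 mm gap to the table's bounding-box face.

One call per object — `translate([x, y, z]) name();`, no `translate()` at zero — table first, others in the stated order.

table();
translate([612, -707, 0]) stool();
translate([612, 1031, 0]) stool();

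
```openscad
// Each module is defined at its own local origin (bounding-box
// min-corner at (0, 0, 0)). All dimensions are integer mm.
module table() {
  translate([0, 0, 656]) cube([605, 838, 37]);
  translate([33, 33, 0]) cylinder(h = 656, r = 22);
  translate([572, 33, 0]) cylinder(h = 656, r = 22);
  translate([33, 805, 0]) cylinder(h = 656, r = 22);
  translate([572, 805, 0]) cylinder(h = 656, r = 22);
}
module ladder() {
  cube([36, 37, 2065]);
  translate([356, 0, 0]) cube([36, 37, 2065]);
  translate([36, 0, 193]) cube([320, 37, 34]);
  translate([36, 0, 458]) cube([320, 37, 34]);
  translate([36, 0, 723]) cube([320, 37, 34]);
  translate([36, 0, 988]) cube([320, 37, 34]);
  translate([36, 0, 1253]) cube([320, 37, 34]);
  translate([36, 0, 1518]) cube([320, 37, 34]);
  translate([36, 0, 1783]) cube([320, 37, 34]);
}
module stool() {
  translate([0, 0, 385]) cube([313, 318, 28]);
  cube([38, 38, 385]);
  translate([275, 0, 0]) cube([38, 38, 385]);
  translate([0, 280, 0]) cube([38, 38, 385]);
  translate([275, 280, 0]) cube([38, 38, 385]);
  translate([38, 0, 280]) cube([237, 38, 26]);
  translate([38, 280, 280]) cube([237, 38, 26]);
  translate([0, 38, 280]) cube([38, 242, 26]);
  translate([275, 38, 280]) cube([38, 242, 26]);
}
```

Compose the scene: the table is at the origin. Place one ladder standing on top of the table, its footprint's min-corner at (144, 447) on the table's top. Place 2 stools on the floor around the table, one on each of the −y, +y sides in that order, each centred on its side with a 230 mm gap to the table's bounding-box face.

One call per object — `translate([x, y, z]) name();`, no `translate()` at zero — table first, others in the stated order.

table();
translate([144, 447, 693]) ladder();
translate([146, -548, 0]) stool();
translate([146, 1068, 0]) stool();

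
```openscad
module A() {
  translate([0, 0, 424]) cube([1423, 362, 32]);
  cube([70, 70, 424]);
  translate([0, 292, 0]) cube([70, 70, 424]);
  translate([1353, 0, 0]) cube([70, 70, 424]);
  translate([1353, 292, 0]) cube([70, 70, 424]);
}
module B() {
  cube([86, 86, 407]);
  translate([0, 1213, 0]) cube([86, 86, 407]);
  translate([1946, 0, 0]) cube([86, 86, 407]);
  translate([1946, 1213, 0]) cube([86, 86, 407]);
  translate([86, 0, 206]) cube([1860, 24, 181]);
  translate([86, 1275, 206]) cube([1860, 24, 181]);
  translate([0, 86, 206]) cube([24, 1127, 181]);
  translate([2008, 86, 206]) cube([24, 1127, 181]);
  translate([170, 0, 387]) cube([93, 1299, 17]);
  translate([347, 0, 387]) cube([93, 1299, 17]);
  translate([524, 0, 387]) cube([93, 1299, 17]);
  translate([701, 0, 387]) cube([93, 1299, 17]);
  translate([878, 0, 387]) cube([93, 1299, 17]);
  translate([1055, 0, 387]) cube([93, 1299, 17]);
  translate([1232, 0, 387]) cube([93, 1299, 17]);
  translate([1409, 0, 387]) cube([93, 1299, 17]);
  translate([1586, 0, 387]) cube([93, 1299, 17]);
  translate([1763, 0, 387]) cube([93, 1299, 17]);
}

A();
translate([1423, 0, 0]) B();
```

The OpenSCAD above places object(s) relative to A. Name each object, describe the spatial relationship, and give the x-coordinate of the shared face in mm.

The bench's +x face and the bed frame's −x face are both at x = 1423 mm.

A is a bench. B is a bed frame. The bed frame is against the bench's +x side, with their −y faces flush. The x-coordinate of the shared face is 1423 mm.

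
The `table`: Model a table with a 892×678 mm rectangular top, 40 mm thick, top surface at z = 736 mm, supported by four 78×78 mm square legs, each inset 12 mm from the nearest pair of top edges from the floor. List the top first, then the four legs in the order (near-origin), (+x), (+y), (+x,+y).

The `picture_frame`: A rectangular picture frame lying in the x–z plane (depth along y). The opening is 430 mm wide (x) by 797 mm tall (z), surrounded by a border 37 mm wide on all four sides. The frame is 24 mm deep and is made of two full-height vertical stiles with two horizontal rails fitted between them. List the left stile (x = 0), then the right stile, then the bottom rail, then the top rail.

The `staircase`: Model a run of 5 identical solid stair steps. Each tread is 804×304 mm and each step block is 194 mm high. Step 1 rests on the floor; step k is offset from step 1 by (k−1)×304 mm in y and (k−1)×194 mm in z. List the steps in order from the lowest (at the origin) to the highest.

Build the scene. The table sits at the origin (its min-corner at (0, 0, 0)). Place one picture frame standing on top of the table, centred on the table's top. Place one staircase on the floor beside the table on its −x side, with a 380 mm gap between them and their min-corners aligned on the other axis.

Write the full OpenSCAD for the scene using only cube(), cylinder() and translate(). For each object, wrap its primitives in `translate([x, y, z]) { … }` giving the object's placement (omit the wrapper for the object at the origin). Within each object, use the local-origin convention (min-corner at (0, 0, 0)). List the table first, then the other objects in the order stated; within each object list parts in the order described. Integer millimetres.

translate([0, 0, 696]) cube([892, 678, 40]);
translate([12, 12, 0]) cube([78, 78, 696]);
translate([802, 12, 0]) cube([78, 78, 696]);
translate([12, 588, 0]) cube([78, 78, 696]);
translate([802, 588, 0]) cube([78, 78, 696]);
translate([194, 327, 736]) {
  cube([37, 24, 871]);
  translate([467, 0, 0]) cube([37, 24, 871]);
  translate([37, 0, 0]) cube([430, 24, 37]);
  translate([37, 0, 834]) cube([430, 24, 37]);
}
translate([-1184, 0, 0]) {
  cube([804, 304, 194]);
  translate([0, 304, 194]) cube([804, 304, 194]);
  translate([0, 608, 388]) cube([804, 304, 194]);
  translate([0, 912, 582]) cube([804, 304, 194]);
  translate([0, 1216, 776]) cube([804, 304, 194]);
}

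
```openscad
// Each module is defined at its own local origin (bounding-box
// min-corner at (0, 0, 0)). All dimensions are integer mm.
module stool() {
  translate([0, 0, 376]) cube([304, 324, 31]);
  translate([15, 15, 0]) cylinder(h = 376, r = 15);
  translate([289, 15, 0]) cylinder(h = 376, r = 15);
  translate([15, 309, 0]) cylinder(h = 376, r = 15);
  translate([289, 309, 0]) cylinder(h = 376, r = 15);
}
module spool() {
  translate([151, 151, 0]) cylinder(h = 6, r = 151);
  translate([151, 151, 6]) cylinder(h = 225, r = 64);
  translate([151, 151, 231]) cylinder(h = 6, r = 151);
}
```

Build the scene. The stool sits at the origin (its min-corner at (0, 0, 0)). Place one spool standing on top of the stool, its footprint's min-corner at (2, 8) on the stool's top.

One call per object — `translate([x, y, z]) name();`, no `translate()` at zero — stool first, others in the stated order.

stool();
translate([2, 8, 407]) spool();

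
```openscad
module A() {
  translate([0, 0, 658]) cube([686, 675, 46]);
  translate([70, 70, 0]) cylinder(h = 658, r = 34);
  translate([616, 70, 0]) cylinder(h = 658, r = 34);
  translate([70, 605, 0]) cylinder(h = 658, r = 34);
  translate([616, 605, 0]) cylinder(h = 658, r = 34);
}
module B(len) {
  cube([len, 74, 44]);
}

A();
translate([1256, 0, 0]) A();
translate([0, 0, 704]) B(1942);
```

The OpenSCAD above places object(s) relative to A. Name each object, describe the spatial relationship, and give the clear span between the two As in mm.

Second table starts at x = 1256; first ends at x = 686; clear span = 1256 − 686 = 570 mm.

A is a table. B is a beam. A beam spans the tops of two tables. The clear span between the two tables is 570 mm.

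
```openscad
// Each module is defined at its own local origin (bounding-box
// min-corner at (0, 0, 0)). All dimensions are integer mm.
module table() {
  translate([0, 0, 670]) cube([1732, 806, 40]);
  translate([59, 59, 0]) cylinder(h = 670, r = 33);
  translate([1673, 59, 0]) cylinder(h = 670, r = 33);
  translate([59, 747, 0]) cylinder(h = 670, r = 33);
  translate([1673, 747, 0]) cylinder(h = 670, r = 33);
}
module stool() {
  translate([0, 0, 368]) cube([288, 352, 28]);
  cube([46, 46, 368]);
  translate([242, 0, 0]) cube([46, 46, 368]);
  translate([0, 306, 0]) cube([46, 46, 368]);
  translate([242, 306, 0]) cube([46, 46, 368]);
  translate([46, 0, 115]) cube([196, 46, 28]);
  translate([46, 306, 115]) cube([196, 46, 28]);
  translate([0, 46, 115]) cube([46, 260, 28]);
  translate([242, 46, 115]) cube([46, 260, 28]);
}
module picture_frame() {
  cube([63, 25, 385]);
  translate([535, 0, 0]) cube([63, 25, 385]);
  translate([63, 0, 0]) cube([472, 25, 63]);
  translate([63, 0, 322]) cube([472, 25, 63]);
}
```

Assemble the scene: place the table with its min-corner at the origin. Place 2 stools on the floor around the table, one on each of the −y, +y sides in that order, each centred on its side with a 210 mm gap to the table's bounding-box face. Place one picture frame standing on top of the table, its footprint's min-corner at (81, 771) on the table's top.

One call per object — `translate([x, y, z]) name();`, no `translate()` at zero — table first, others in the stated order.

table();
translate([722, -562, 0]) stool();
translate([722, 1016, 0]) stool();
translate([81, 771, 710]) picture_frame();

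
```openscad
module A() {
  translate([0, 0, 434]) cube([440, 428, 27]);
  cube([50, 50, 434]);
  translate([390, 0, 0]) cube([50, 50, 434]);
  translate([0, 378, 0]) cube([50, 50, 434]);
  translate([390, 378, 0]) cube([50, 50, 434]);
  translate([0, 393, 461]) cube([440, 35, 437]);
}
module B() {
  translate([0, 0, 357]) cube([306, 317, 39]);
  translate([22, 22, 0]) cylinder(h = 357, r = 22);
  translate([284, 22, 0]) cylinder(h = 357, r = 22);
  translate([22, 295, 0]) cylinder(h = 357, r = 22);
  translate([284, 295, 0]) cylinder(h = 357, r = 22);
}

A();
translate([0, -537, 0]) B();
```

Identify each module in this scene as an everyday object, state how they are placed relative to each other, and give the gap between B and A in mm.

A is a chair. B is a stool. The stool is on the floor beside the chair on its −y side. The gap between the stool and the chair is 220 mm.

The stool's nearest face is 220 mm from the chair's −y face.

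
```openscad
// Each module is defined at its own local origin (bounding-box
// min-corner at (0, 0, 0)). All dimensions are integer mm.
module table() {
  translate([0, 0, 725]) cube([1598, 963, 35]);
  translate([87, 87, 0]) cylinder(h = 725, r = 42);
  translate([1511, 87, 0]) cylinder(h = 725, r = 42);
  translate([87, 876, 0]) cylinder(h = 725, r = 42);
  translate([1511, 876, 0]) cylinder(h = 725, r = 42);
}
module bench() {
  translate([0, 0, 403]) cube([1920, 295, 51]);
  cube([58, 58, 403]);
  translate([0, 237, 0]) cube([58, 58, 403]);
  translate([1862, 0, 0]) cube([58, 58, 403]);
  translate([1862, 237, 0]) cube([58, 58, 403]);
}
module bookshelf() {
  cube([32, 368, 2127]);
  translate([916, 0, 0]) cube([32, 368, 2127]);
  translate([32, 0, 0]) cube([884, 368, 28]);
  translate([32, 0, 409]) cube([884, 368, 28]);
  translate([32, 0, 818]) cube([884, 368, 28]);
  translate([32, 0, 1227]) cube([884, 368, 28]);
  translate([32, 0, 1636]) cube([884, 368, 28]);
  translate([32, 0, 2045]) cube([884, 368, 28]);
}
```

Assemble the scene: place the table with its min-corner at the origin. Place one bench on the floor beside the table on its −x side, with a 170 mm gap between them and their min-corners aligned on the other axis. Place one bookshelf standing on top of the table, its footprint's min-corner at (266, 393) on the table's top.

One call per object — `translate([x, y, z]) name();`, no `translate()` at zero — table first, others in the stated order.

table();
translate([-2090, 0, 0]) bench();
translate([266, 393, 760]) bookshelf();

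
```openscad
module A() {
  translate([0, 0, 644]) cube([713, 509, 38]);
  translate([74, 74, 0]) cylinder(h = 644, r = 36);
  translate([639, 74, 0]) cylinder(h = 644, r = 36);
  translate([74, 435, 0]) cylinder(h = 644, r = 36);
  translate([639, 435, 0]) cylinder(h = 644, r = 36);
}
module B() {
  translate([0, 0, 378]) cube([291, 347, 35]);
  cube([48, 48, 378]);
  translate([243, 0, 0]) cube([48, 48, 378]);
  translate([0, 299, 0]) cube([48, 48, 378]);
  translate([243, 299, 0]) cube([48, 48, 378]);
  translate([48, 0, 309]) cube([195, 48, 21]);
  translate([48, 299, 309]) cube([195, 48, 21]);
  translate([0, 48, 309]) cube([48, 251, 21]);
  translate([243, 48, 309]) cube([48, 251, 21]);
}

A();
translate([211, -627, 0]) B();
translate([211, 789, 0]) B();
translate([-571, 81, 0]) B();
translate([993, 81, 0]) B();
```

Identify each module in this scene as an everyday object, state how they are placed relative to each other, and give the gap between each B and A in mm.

Each stool's nearest face is 280 mm from the table's bounding box.

A is a table. B is a stool. Four stools sit around the table at the −y, +y, −x, +x sides. The gap between each stool and the table is 280 mm.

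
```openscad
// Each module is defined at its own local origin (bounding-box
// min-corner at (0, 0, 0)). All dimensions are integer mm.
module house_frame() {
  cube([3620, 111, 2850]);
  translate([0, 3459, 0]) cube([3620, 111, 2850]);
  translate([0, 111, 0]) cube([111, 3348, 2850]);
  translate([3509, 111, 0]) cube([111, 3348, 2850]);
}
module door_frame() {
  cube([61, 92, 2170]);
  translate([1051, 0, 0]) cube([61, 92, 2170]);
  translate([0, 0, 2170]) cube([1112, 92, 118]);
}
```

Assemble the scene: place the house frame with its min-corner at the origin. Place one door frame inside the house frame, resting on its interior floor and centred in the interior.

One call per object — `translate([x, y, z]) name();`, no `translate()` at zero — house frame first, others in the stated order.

house_frame();
translate([1254, 1739, 0]) door_frame();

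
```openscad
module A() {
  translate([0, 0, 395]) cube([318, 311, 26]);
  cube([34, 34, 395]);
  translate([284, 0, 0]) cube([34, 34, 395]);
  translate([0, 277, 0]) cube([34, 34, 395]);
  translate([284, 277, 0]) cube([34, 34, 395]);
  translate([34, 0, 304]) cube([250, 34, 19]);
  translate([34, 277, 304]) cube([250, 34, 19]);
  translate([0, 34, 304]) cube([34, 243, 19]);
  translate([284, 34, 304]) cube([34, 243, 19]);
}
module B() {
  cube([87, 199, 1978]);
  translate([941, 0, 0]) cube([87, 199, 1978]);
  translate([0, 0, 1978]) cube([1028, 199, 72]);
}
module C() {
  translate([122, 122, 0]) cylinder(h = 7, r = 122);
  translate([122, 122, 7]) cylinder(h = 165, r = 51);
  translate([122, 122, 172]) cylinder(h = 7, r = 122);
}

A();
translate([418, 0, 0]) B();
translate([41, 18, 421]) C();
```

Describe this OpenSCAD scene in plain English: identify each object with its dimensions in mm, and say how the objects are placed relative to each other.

A is a simple wooden stool: a rectangular seat 318 mm (x) by 311 mm (y), 26 mm thick, top face at z = 421 mm, on four square legs, each 34×34 mm in cross-section. The legs rest on z = 0, each flush with a corner of the seat. Four stretchers, 34 mm wide and 19 mm tall, connect adjacent legs with their undersides at z = 304 mm, each running between the inner faces of the legs it joins and aligned with the legs' outer faces on the other axis.

B is a rectangular door frame: two vertical jambs of 87×199 mm section, 1978 mm tall, with a clear opening 854 mm wide between their inner faces. A header 72 mm tall and 199 mm deep lies on top of the jambs and spans the full outside width.

C is a spool: two coaxial disc flanges of radius 122 mm and thickness 7 mm, joined by a core cylinder of radius 51 mm and height 165 mm. The lower flange rests on z = 0 and the three cylinders share a vertical axis.

The door frame is on the floor beside the stool on its +x side. The spool is on top of the stool.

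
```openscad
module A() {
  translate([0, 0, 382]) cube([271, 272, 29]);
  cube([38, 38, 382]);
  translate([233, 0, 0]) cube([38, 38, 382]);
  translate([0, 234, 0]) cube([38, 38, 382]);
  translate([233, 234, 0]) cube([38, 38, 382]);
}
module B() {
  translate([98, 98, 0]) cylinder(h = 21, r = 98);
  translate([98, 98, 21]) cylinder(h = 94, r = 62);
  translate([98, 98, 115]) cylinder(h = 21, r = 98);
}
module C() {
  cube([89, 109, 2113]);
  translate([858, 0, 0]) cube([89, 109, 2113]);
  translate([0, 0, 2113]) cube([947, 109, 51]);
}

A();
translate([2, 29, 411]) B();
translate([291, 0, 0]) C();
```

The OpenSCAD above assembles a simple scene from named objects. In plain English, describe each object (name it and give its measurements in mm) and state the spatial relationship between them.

A is a four-legged stool. The seat is a 271×272×29 mm slab whose top surface is at z = 411 mm; four square legs, each 38×38 mm in cross-section, run from the floor (z = 0) to the underside of the seat, each flush with a corner of the seat.

B is a spool: two coaxial disc flanges of radius 98 mm and thickness 21 mm, joined by a core cylinder of radius 62 mm and height 94 mm. The lower flange rests on z = 0 and the three cylinders share a vertical axis.

C is a door frame. The clear opening is 769 mm wide and 2113 mm high. Two 89 mm wide jambs, 109 mm deep, stand either side of the opening from the floor to the top of the opening. A 51 mm thick head sits across the top of both jambs, spanning the full outside width of the frame.

The spool is on top of the stool. The door frame is on the floor beside the stool on its +x side.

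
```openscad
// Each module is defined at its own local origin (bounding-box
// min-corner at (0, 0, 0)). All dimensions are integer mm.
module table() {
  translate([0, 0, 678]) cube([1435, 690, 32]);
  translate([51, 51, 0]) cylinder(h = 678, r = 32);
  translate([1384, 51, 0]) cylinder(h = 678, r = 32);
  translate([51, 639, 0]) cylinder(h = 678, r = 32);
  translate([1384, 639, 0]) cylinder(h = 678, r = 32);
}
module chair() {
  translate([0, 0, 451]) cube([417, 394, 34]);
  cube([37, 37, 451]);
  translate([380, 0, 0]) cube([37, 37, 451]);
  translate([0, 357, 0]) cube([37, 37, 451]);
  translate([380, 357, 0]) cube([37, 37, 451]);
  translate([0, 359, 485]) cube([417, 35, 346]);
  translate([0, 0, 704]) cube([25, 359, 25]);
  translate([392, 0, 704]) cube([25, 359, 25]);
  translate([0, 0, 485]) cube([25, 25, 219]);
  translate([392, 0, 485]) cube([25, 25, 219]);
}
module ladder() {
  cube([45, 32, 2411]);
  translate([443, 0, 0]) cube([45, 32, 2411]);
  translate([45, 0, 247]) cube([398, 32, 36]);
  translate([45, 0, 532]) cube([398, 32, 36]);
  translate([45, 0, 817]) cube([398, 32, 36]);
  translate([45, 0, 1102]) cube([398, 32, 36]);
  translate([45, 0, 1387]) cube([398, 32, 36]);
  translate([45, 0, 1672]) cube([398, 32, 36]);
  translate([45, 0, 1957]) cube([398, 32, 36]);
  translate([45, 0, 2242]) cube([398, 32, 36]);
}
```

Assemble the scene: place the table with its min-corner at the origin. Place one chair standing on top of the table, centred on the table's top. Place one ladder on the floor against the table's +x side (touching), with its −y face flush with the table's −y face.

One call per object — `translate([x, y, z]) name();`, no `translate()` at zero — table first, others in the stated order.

table();
translate([509, 148, 710]) chair();
translate([1435, 0, 0]) ladder();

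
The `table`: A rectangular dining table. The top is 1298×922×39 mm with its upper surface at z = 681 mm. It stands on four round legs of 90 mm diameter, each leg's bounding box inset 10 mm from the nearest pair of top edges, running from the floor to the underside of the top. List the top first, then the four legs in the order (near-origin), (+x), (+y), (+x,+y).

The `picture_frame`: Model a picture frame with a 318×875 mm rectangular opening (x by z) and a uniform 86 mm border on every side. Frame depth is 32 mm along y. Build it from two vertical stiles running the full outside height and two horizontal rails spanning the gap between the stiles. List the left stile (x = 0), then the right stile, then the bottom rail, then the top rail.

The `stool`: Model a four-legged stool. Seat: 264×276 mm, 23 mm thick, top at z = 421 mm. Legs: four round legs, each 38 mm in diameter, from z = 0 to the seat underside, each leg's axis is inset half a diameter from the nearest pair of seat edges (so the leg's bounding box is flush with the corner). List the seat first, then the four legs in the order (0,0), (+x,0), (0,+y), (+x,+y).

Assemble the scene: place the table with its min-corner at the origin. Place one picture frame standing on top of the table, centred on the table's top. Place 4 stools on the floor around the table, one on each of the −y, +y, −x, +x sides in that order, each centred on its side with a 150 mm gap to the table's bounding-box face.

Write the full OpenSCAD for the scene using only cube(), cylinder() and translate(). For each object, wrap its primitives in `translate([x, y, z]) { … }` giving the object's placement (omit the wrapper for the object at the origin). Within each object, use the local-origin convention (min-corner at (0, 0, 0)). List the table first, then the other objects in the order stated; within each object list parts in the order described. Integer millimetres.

translate([0, 0, 642]) cube([1298, 922, 39]);
translate([55, 55, 0]) cylinder(h = 642, r = 45);
translate([1243, 55, 0]) cylinder(h = 642, r = 45);
translate([55, 867, 0]) cylinder(h = 642, r = 45);
translate([1243, 867, 0]) cylinder(h = 642, r = 45);
translate([404, 445, 681]) {
  cube([86, 32, 1047]);
  translate([404, 0, 0]) cube([86, 32, 1047]);
  translate([86, 0, 0]) cube([318, 32, 86]);
  translate([86, 0, 961]) cube([318, 32, 86]);
}
translate([517, -426, 0]) {
  translate([0, 0, 398]) cube([264, 276, 23]);
  translate([19, 19, 0]) cylinder(h = 398, r = 19);
  translate([245, 19, 0]) cylinder(h = 398, r = 19);
  translate([19, 257, 0]) cylinder(h = 398, r = 19);
  translate([245, 257, 0]) cylinder(h = 398, r = 19);
}
translate([517, 1072, 0]) {
  translate([0, 0, 398]) cube([264, 276, 23]);
  translate([19, 19, 0]) cylinder(h = 398, r = 19);
  translate([245, 19, 0]) cylinder(h = 398, r = 19);
  translate([19, 257, 0]) cylinder(h = 398, r = 19);
  translate([245, 257, 0]) cylinder(h = 398, r = 19);
}
translate([-414, 323, 0]) {
  translate([0, 0, 398]) cube([264, 276, 23]);
  translate([19, 19, 0]) cylinder(h = 398, r = 19);
  translate([245, 19, 0]) cylinder(h = 398, r = 19);
  translate([19, 257, 0]) cylinder(h = 398, r = 19);
  translate([245, 257, 0]) cylinder(h = 398, r = 19);
}
translate([1448, 323, 0]) {
  translate([0, 0, 398]) cube([264, 276, 23]);
  translate([19, 19, 0]) cylinder(h = 398, r = 19);
  translate([245, 19, 0]) cylinder(h = 398, r = 19);
  translate([19, 257, 0]) cylinder(h = 398, r = 19);
  translate([245, 257, 0]) cylinder(h = 398, r = 19);
}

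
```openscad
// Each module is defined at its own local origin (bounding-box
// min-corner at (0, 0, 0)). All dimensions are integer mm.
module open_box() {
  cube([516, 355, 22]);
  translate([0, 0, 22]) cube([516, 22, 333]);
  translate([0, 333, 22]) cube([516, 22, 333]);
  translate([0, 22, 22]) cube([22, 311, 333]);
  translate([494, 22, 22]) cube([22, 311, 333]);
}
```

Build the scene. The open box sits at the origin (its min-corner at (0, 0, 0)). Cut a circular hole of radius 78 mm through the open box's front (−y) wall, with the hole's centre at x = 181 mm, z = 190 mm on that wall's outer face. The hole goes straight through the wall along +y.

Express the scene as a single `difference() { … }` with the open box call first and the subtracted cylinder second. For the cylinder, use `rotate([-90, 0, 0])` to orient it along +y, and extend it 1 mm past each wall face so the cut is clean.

difference() {
  open_box();
  translate([181, -1, 190]) rotate([-90, 0, 0]) cylinder(h = 24, r = 78);
}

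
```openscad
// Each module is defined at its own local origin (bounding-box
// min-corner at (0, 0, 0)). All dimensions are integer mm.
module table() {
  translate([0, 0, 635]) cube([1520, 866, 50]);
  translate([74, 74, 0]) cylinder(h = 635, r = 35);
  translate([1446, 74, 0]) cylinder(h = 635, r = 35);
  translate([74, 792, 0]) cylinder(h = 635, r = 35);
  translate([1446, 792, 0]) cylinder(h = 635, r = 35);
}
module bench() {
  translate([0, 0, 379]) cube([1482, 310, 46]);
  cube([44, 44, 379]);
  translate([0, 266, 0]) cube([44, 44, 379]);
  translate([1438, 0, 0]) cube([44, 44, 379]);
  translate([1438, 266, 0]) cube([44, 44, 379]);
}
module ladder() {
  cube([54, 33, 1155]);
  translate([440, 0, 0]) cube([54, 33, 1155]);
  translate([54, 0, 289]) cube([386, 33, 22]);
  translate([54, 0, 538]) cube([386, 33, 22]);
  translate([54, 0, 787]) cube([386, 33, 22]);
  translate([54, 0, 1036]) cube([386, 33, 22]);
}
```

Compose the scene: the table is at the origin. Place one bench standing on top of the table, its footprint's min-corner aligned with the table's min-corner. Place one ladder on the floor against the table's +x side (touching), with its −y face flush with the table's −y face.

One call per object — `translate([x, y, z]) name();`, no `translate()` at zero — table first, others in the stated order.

table();
translate([0, 0, 685]) bench();
translate([1520, 0, 0]) ladder();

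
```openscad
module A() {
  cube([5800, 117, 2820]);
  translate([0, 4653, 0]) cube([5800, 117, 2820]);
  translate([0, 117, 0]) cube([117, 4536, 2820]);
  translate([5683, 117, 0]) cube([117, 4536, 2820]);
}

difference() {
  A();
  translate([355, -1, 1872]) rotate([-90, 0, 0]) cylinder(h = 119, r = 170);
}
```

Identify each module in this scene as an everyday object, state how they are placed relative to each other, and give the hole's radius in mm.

A is a house frame. The house frame has a circular hole through its front wall. The hole's radius is 170 mm.

The subtracted cylinder has r = 170 mm.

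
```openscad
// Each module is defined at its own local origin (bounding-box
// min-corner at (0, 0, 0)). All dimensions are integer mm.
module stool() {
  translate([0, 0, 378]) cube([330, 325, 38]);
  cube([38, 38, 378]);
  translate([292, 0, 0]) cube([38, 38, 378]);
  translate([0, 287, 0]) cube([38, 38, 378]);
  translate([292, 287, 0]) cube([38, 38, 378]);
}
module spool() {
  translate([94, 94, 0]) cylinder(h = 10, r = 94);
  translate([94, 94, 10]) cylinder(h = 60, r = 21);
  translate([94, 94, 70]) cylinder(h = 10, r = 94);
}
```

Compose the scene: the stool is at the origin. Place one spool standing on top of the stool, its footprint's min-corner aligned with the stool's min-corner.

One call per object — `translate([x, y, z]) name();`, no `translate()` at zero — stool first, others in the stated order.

stool();
translate([0, 0, 416]) spool();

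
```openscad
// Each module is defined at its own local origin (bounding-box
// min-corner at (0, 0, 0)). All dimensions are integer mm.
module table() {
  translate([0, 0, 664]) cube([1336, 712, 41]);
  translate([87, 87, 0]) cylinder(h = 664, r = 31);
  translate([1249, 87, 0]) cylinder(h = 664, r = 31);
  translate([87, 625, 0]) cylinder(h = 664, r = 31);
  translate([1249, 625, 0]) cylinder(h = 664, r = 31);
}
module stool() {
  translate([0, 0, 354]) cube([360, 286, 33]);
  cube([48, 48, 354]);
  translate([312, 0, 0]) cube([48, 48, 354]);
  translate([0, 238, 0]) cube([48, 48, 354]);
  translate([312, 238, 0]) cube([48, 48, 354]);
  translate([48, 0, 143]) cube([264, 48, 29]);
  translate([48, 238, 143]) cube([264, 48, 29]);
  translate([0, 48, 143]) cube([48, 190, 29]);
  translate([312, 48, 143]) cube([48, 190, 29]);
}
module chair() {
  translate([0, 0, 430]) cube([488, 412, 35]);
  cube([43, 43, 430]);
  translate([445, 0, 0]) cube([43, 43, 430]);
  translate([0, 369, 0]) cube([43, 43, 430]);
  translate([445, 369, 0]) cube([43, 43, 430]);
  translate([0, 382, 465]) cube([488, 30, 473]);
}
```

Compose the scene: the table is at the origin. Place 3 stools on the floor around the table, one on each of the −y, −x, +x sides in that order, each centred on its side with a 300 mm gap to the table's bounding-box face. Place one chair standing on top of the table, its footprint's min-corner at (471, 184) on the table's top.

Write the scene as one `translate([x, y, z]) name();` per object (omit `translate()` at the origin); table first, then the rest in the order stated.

table();
translate([488, -586, 0]) stool();
translate([-660, 213, 0]) stool();
translate([1636, 213, 0]) stool();
translate([471, 184, 705]) chair();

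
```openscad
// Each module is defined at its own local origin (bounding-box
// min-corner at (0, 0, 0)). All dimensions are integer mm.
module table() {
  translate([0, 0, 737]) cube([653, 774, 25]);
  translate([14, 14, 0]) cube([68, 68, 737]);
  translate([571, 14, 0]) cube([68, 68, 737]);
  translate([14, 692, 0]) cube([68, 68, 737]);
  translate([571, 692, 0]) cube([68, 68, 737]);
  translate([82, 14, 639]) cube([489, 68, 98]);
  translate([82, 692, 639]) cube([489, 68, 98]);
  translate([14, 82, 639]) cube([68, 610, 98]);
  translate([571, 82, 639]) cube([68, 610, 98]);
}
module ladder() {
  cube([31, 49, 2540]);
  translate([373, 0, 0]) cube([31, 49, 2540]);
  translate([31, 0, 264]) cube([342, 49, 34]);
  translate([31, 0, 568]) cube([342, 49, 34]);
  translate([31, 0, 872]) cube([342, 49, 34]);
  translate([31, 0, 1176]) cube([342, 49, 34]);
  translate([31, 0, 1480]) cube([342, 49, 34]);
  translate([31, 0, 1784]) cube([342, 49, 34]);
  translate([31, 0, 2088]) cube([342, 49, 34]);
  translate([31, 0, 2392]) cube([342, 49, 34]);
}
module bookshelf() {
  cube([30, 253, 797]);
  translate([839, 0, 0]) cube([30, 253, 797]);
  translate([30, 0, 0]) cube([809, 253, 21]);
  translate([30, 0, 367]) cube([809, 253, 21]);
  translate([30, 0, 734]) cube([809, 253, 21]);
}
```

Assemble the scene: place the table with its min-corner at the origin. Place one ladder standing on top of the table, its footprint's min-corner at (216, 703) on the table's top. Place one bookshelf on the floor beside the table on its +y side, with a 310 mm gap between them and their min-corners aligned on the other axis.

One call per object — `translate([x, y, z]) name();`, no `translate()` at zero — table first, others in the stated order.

table();
translate([216, 703, 762]) ladder();
translate([0, 1084, 0]) bookshelf();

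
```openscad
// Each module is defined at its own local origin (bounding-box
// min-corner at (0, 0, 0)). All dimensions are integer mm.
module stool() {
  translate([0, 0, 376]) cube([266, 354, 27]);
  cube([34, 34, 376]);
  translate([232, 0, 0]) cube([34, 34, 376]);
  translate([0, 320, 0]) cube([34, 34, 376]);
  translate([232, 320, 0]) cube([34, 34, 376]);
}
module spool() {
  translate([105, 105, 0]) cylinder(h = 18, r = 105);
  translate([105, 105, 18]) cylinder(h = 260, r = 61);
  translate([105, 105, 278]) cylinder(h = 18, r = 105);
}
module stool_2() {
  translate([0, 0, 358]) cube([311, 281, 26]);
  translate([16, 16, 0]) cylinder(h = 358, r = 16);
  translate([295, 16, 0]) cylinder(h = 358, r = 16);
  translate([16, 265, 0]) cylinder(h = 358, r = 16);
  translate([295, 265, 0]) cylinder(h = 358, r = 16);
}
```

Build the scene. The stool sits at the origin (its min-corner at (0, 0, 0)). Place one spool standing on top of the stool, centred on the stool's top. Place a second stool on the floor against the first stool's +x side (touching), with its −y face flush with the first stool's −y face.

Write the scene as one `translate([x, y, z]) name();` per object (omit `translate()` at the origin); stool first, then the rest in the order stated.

stool();
translate([28, 72, 403]) spool();
translate([266, 0, 0]) stool_2();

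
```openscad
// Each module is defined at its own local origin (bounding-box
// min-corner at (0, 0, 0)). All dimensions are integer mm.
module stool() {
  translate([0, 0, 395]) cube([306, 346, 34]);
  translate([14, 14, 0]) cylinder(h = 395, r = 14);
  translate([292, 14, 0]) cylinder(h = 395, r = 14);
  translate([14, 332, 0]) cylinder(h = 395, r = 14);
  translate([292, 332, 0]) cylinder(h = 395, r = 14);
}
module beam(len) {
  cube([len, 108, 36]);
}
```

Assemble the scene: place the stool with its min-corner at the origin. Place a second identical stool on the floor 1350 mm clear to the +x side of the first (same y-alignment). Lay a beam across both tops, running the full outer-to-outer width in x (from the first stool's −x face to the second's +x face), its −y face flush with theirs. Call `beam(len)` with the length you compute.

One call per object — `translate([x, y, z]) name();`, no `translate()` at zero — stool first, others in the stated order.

stool();
translate([1656, 0, 0]) stool();
translate([0, 0, 429]) beam(1962);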